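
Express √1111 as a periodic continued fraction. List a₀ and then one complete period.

[33; 3, 66]

a₀ = ⌊√1111⌋ = 33.
With m₀=0, d₀=1 and mₖ₊₁ = dₖaₖ − mₖ, dₖ₊₁ = (n − mₖ₊₁²)/dₖ, aₖ₊₁ = ⌊(a₀+mₖ₊₁)/dₖ₊₁⌋:
  k=1: m=33, d=22, a=3
  k=2: m=33, d=1, a=66
d=1 and a=2a₀=66 at k=2, so the next step gives (m, d) = (33, 22) again — its k=1 value — and the period has length 2.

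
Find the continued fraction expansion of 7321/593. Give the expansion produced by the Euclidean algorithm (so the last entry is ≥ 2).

[12; 2, 1, 8, 3, 7]

7321 = 12*593 + 205
593 = 2*205 + 183
205 = 1*183 + 22
183 = 8*22 + 7
22 = 3*7 + 1
7 = 7*1 + 0  (stop)
So 7321/593 = [12; 2, 1, 8, 3, 7].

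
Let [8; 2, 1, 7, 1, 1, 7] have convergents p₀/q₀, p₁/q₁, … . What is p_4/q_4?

Using pₖ = aₖpₖ₋₁ + pₖ₋₂, qₖ = aₖqₖ₋₁ + qₖ₋₂ (with p₋₁=1, p₋₂=0, q₋₁=0, q₋₂=1):
  k=0: a=8, p=8, q=1
  k=1: a=2, p=17, q=2
  k=2: a=1, p=25, q=3
  k=3: a=7, p=192, q=23
  k=4: a=1, p=217, q=26

217/26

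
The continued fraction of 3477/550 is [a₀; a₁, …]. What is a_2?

3477 = 6·550 + 177   →  a_0 = 6
550 = 3·177 + 19   →  a_1 = 3
177 = 9·19 + 6   →  a_2 = 9

9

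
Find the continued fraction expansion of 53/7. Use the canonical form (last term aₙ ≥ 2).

53 = 7·7 + 4
7 = 1·4 + 3
4 = 1·3 + 1
3 = 3·1 + 0  (stop)
So 53/7 = [7; 1, 1, 3].

[7; 1, 1, 3]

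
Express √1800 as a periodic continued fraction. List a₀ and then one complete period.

a₀ = ⌊√1800⌋ = 42.

[42; 2, 2, 1, 8, 1, 2, 2, 84]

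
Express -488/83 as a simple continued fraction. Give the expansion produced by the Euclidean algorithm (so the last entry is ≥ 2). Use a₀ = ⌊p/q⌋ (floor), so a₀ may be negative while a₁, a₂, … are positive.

-488 = -6·83 + 10
83 = 8·10 + 3
10 = 3·3 + 1
3 = 3·1 + 0  (stop)
So -488/83 = [-6; 8, 3, 3].

[-6; 8, 3, 3]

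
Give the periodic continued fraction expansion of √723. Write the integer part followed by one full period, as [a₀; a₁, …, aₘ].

[26; 1, 7, 1, 52]

a₀ = ⌊√723⌋ = 26.
With m₀=0, d₀=1 and mₖ₊₁ = dₖaₖ − mₖ, dₖ₊₁ = (n − mₖ₊₁²)/dₖ, aₖ₊₁ = ⌊(a₀+mₖ₊₁)/dₖ₊₁⌋:
  k=1: m=26, d=47, a=1
  k=2: m=21, d=6, a=7
  k=3: m=21, d=47, a=1
  k=4: m=26, d=1, a=52
d=1 and a=2a₀=52 at k=4, so the next step gives (m, d) = (26, 47) again — its k=1 value — and the period has length 4.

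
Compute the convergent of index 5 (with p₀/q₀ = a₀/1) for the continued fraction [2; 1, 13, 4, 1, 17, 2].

3703/1264

Using pₖ = aₖpₖ₋₁ + pₖ₋₂, qₖ = aₖqₖ₋₁ + qₖ₋₂ (with p₋₁=1, p₋₂=0, q₋₁=0, q₋₂=1):
  k=0: a=2, p=2, q=1
  k=1: a=1, p=3, q=1
  k=2: a=13, p=41, q=14
  k=3: a=4, p=167, q=57
  k=4: a=1, p=208, q=71
  k=5: a=17, p=3703, q=1264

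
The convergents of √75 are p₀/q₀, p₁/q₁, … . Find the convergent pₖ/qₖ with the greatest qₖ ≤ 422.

1351/156

√75 = [8; 1, 1, 1, 16, …] (period length 4).
Convergents:
  p_0/q_0 = 8/1
  p_1/q_1 = 9/1
  p_2/q_2 = 17/2
  p_3/q_3 = 26/3
  p_4/q_4 = 433/50
  p_5/q_5 = 459/53
  p_6/q_6 = 892/103
  p_7/q_7 = 1351/156
  p_8/q_8 = 22508/2599
q_7 = 156 ≤ 422 < 2599 = q_8, so the answer is 1351/156.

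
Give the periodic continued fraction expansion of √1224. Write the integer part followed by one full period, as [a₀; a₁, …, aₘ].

[34; 1, 68]

a₀ = ⌊√1224⌋ = 34.
With m₀=0, d₀=1 and mₖ₊₁ = dₖaₖ − mₖ, dₖ₊₁ = (n − mₖ₊₁²)/dₖ, aₖ₊₁ = ⌊(a₀+mₖ₊₁)/dₖ₊₁⌋:
  k=1: m=34, d=68, a=1
  k=2: m=34, d=1, a=68
d=1 and a=2a₀=68 at k=2, so the next step gives (m, d) = (34, 68) again — its k=1 value — and the period has length 2.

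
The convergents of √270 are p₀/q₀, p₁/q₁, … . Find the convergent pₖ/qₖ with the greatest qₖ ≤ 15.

√270 = [16; 2, 3, 6, 3, 2, 32, …] (period length 6).
Convergents:
  p_0/q_0 = 16/1
  p_1/q_1 = 33/2
  p_2/q_2 = 115/7
  p_3/q_3 = 723/44
q_2 = 7 ≤ 15 < 44 = q_3, so the answer is 115/7.

115/7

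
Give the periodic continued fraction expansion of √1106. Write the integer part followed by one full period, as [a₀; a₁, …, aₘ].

[33; 3, 1, 8, 1, 3, 66]

a₀ = ⌊√1106⌋ = 33.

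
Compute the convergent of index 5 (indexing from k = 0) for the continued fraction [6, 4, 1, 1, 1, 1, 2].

143/23

Using pₖ = aₖpₖ₋₁ + pₖ₋₂, qₖ = aₖqₖ₋₁ + qₖ₋₂ (with p₋₁=1, p₋₂=0, q₋₁=0, q₋₂=1):
  k=0: a=6, p=6, q=1
  k=1: a=4, p=25, q=4
  k=2: a=1, p=31, q=5
  k=3: a=1, p=56, q=9
  k=4: a=1, p=87, q=14
  k=5: a=1, p=143, q=23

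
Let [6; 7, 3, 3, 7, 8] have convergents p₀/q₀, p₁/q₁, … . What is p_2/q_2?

135/22

Using pₖ = aₖpₖ₋₁ + pₖ₋₂, qₖ = aₖqₖ₋₁ + qₖ₋₂ (with p₋₁=1, p₋₂=0, q₋₁=0, q₋₂=1):
  k=0: a=6, p=6, q=1
  k=1: a=7, p=43, q=7
  k=2: a=3, p=135, q=22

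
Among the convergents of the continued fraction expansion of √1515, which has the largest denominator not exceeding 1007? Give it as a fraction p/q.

38923/1000

√1515 = [38; 1, 11, 1, 76, …] (period length 4).
Convergents:
  p_0/q_0 = 38/1
  p_1/q_1 = 39/1
  p_2/q_2 = 467/12
  p_3/q_3 = 506/13
  p_4/q_4 = 38923/1000
  p_5/q_5 = 39429/1013
q_4 = 1000 ≤ 1007 < 1013 = q_5, so the answer is 38923/1000.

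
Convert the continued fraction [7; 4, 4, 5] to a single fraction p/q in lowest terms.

Fold from the inside: start with 5/1.
  4 + 1/5 = 21/5
  4 + 5/21 = 89/21
  7 + 21/89 = 644/89

644/89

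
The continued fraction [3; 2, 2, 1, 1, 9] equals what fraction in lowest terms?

393/115

Using pₖ = aₖpₖ₋₁ + pₖ₋₂ and qₖ = aₖqₖ₋₁ + qₖ₋₂:
  k=0: a=3, p=3, q=1
  k=1: a=2, p=7, q=2
  k=2: a=2, p=17, q=5
  k=3: a=1, p=24, q=7
  k=4: a=1, p=41, q=12
  k=5: a=9, p=393, q=115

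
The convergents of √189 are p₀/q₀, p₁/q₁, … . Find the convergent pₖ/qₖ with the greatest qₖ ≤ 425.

4523/329

√189 = [13; 1, 2, 1, 26, …] (period length 4).
Convergents:
  p_0/q_0 = 13/1
  p_1/q_1 = 14/1
  p_2/q_2 = 41/3
  p_3/q_3 = 55/4
  p_4/q_4 = 1471/107
  p_5/q_5 = 1526/111
  p_6/q_6 = 4523/329
  p_7/q_7 = 6049/440
q_6 = 329 ≤ 425 < 440 = q_7, so the answer is 4523/329.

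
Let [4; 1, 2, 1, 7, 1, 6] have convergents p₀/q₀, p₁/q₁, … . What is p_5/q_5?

166/35

Using pₖ = aₖpₖ₋₁ + pₖ₋₂, qₖ = aₖqₖ₋₁ + qₖ₋₂ (with p₋₁=1, p₋₂=0, q₋₁=0, q₋₂=1):
  k=0: a=4, p=4, q=1
  k=1: a=1, p=5, q=1
  k=2: a=2, p=14, q=3
  k=3: a=1, p=19, q=4
  k=4: a=7, p=147, q=31
  k=5: a=1, p=166, q=35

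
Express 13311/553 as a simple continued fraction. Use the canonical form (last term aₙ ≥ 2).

13311 = 24*553 + 39
553 = 14*39 + 7
39 = 5*7 + 4
7 = 1*4 + 3
4 = 1*3 + 1
3 = 3*1 + 0  (stop)
So 13311/553 = [24; 14, 5, 1, 1, 3].

[24; 14, 5, 1, 1, 3]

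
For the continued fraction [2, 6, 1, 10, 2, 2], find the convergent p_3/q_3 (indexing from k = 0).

Using pₖ = aₖpₖ₋₁ + pₖ₋₂, qₖ = aₖqₖ₋₁ + qₖ₋₂ (with p₋₁=1, p₋₂=0, q₋₁=0, q₋₂=1):
  k=0: a=2, p=2, q=1
  k=1: a=6, p=13, q=6
  k=2: a=1, p=15, q=7
  k=3: a=10, p=163, q=76

163/76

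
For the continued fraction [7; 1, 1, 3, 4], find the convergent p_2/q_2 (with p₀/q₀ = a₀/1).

15/2

Using pₖ = aₖpₖ₋₁ + pₖ₋₂, qₖ = aₖqₖ₋₁ + qₖ₋₂ (with p₋₁=1, p₋₂=0, q₋₁=0, q₋₂=1):
  k=0: a=7, p=7, q=1
  k=1: a=1, p=8, q=1
  k=2: a=1, p=15, q=2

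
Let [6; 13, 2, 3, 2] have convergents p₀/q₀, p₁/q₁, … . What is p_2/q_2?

164/27

Using pₖ = aₖpₖ₋₁ + pₖ₋₂, qₖ = aₖqₖ₋₁ + qₖ₋₂ (with p₋₁=1, p₋₂=0, q₋₁=0, q₋₂=1):
  k=0: a=6, p=6, q=1
  k=1: a=13, p=79, q=13
  k=2: a=2, p=164, q=27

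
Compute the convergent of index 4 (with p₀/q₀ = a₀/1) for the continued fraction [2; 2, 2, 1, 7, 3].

Using pₖ = aₖpₖ₋₁ + pₖ₋₂, qₖ = aₖqₖ₋₁ + qₖ₋₂ (with p₋₁=1, p₋₂=0, q₋₁=0, q₋₂=1):
  k=0: a=2, p=2, q=1
  k=1: a=2, p=5, q=2
  k=2: a=2, p=12, q=5
  k=3: a=1, p=17, q=7
  k=4: a=7, p=131, q=54

131/54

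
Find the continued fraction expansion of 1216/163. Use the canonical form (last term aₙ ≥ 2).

[7; 2, 5, 1, 3, 3]

1216 = 7·163 + 75
163 = 2·75 + 13
75 = 5·13 + 10
13 = 1·10 + 3
10 = 3·3 + 1
3 = 3·1 + 0  (stop)
So 1216/163 = [7; 2, 5, 1, 3, 3].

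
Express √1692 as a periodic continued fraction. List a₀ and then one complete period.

a₀ = ⌊√1692⌋ = 41.

[41; 7, 2, 7, 82]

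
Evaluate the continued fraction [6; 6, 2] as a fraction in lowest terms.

80/13

Using pₖ = aₖpₖ₋₁ + pₖ₋₂ and qₖ = aₖqₖ₋₁ + qₖ₋₂:
  k=0: a=6, p=6, q=1
  k=1: a=6, p=37, q=6
  k=2: a=2, p=80, q=13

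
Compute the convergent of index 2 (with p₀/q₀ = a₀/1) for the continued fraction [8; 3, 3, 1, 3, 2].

83/10

Using pₖ = aₖpₖ₋₁ + pₖ₋₂, qₖ = aₖqₖ₋₁ + qₖ₋₂ (with p₋₁=1, p₋₂=0, q₋₁=0, q₋₂=1):
  k=0: a=8, p=8, q=1
  k=1: a=3, p=25, q=3
  k=2: a=3, p=83, q=10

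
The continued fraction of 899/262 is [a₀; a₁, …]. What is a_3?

899 = 3·262 + 113   →  a_0 = 3
262 = 2·113 + 36   →  a_1 = 2
113 = 3·36 + 5   →  a_2 = 3
36 = 7·5 + 1   →  a_3 = 7

7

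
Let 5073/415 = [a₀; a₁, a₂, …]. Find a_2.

2

5073 = 12·415 + 93   →  a_0 = 12
415 = 4·93 + 43   →  a_1 = 4
93 = 2·43 + 7   →  a_2 = 2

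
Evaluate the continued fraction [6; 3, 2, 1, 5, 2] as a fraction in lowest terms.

781/124

Using pₖ = aₖpₖ₋₁ + pₖ₋₂ and qₖ = aₖqₖ₋₁ + qₖ₋₂:
  k=0: a=6, p=6, q=1
  k=1: a=3, p=19, q=3
  k=2: a=2, p=44, q=7
  k=3: a=1, p=63, q=10
  k=4: a=5, p=359, q=57
  k=5: a=2, p=781, q=124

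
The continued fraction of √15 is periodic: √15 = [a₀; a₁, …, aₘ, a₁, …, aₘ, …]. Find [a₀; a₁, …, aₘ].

a₀ = ⌊√15⌋ = 3.
With m₀=0, d₀=1 and mₖ₊₁ = dₖaₖ − mₖ, dₖ₊₁ = (n − mₖ₊₁²)/dₖ, aₖ₊₁ = ⌊(a₀+mₖ₊₁)/dₖ₊₁⌋:
  k=1: m=3, d=6, a=1
  k=2: m=3, d=1, a=6
d=1 and a=2a₀=6 at k=2, so the next step gives (m, d) = (3, 6) again — its k=1 value — and the period has length 2.

[3; 1, 6]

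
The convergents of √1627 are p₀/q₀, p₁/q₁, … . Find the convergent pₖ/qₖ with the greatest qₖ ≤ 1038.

14642/363

√1627 = [40; 2, 1, 39, 1, 2, 80, …] (period length 6).
Convergents:
  p_0/q_0 = 40/1
  p_1/q_1 = 81/2
  p_2/q_2 = 121/3
  p_3/q_3 = 4800/119
  p_4/q_4 = 4921/122
  p_5/q_5 = 14642/363
  p_6/q_6 = 1176281/29162
q_5 = 363 ≤ 1038 < 29162 = q_6, so the answer is 14642/363.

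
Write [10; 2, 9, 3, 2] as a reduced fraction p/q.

Fold from the inside: start with 2/1.
  3 + 1/2 = 7/2
  9 + 2/7 = 65/7
  2 + 7/65 = 137/65
  10 + 65/137 = 1435/137

1435/137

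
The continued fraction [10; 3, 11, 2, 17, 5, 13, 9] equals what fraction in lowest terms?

7760882/751737

Using pₖ = aₖpₖ₋₁ + pₖ₋₂ and qₖ = aₖqₖ₋₁ + qₖ₋₂:
  k=0: a=10, p=10, q=1
  k=1: a=3, p=31, q=3
  k=2: a=11, p=351, q=34
  k=3: a=2, p=733, q=71
  k=4: a=17, p=12812, q=1241
  k=5: a=5, p=64793, q=6276
  k=6: a=13, p=855121, q=82829
  k=7: a=9, p=7760882, q=751737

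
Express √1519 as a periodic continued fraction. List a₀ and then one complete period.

a₀ = ⌊√1519⌋ = 38.
With m₀=0, d₀=1 and mₖ₊₁ = dₖaₖ − mₖ, dₖ₊₁ = (n − mₖ₊₁²)/dₖ, aₖ₊₁ = ⌊(a₀+mₖ₊₁)/dₖ₊₁⌋:
  k=1: m=38, d=75, a=1
  k=2: m=37, d=2, a=37
  k=3: m=37, d=75, a=1
  k=4: m=38, d=1, a=76
d=1 and a=2a₀=76 at k=4, so the next step gives (m, d) = (38, 75) again — its k=1 value — and the period has length 4.

[38; 1, 37, 1, 76]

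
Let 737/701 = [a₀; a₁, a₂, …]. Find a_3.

737 = 1·701 + 36   →  a_0 = 1
701 = 19·36 + 17   →  a_1 = 19
36 = 2·17 + 2   →  a_2 = 2
17 = 8·2 + 1   →  a_3 = 8

8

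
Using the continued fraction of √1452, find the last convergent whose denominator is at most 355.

13413/352

√1452 = [38; 9, 1, 1, 18, 1, 1, 9, 76, …] (period length 8).
Convergents:
  p_0/q_0 = 38/1
  p_1/q_1 = 343/9
  p_2/q_2 = 381/10
  p_3/q_3 = 724/19
  p_4/q_4 = 13413/352
  p_5/q_5 = 14137/371
q_4 = 352 ≤ 355 < 371 = q_5, so the answer is 13413/352.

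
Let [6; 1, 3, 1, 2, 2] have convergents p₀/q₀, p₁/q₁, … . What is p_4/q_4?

Using pₖ = aₖpₖ₋₁ + pₖ₋₂, qₖ = aₖqₖ₋₁ + qₖ₋₂ (with p₋₁=1, p₋₂=0, q₋₁=0, q₋₂=1):
  k=0: a=6, p=6, q=1
  k=1: a=1, p=7, q=1
  k=2: a=3, p=27, q=4
  k=3: a=1, p=34, q=5
  k=4: a=2, p=95, q=14

95/14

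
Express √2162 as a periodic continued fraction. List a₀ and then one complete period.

a₀ = ⌊√2162⌋ = 46.
With m₀=0, d₀=1 and mₖ₊₁ = dₖaₖ − mₖ, dₖ₊₁ = (n − mₖ₊₁²)/dₖ, aₖ₊₁ = ⌊(a₀+mₖ₊₁)/dₖ₊₁⌋:
  k=1: m=46, d=46, a=2
  k=2: m=46, d=1, a=92
d=1 and a=2a₀=92 at k=2, so the next step gives (m, d) = (46, 46) again — its k=1 value — and the period has length 2.

[46; 2, 92]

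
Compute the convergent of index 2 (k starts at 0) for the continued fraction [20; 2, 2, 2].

102/5

Using pₖ = aₖpₖ₋₁ + pₖ₋₂, qₖ = aₖqₖ₋₁ + qₖ₋₂ (with p₋₁=1, p₋₂=0, q₋₁=0, q₋₂=1):
  k=0: a=20, p=20, q=1
  k=1: a=2, p=41, q=2
  k=2: a=2, p=102, q=5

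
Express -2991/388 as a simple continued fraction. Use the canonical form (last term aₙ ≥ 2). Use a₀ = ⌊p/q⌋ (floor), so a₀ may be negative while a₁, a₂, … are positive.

-2991 = -8*388 + 113
388 = 3*113 + 49
113 = 2*49 + 15
49 = 3*15 + 4
15 = 3*4 + 3
4 = 1*3 + 1
3 = 3*1 + 0  (stop)
So -2991/388 = [-8; 3, 2, 3, 3, 1, 3].

[-8; 3, 2, 3, 3, 1, 3]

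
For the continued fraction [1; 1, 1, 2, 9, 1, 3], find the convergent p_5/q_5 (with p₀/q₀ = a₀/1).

Using pₖ = aₖpₖ₋₁ + pₖ₋₂, qₖ = aₖqₖ₋₁ + qₖ₋₂ (with p₋₁=1, p₋₂=0, q₋₁=0, q₋₂=1):
  k=0: a=1, p=1, q=1
  k=1: a=1, p=2, q=1
  k=2: a=1, p=3, q=2
  k=3: a=2, p=8, q=5
  k=4: a=9, p=75, q=47
  k=5: a=1, p=83, q=52

83/52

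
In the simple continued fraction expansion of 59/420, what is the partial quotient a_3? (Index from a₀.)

2

59 = 0·420 + 59   →  a_0 = 0
420 = 7·59 + 7   →  a_1 = 7
59 = 8·7 + 3   →  a_2 = 8
7 = 2·3 + 1   →  a_3 = 2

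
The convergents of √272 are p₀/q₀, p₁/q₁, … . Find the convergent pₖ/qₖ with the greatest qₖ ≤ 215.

2177/132

√272 = [16; 2, 32, …] (period length 2).
Convergents:
  p_0/q_0 = 16/1
  p_1/q_1 = 33/2
  p_2/q_2 = 1072/65
  p_3/q_3 = 2177/132
  p_4/q_4 = 70736/4289
q_3 = 132 ≤ 215 < 4289 = q_4, so the answer is 2177/132.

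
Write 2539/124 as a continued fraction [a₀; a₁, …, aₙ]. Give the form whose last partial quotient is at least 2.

2539 = 20·124 + 59
124 = 2·59 + 6
59 = 9·6 + 5
6 = 1·5 + 1
5 = 5·1 + 0  (stop)
So 2539/124 = [20; 2, 9, 1, 5].

[20; 2, 9, 1, 5]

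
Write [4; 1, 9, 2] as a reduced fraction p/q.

Fold from the inside: start with 2/1.
  9 + 1/2 = 19/2
  1 + 2/19 = 21/19
  4 + 19/21 = 103/21

103/21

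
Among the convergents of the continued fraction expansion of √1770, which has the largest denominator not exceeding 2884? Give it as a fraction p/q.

√1770 = [42; 14, 84, …] (period length 2).
Convergents:
  p_0/q_0 = 42/1
  p_1/q_1 = 589/14
  p_2/q_2 = 49518/1177
  p_3/q_3 = 693841/16492
q_2 = 1177 ≤ 2884 < 16492 = q_3, so the answer is 49518/1177.

49518/1177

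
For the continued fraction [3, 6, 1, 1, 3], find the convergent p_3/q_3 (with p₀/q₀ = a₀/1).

Using pₖ = aₖpₖ₋₁ + pₖ₋₂, qₖ = aₖqₖ₋₁ + qₖ₋₂ (with p₋₁=1, p₋₂=0, q₋₁=0, q₋₂=1):
  k=0: a=3, p=3, q=1
  k=1: a=6, p=19, q=6
  k=2: a=1, p=22, q=7
  k=3: a=1, p=41, q=13

41/13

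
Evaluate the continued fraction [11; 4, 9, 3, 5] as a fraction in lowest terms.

Fold from the inside: start with 5/1.
  3 + 1/5 = 16/5
  9 + 5/16 = 149/16
  4 + 16/149 = 612/149
  11 + 149/612 = 6881/612

6881/612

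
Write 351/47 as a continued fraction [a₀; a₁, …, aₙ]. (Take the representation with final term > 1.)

[7; 2, 7, 3]

351 = 7·47 + 22
47 = 2·22 + 3
22 = 7·3 + 1
3 = 3·1 + 0  (stop)
So 351/47 = [7; 2, 7, 3].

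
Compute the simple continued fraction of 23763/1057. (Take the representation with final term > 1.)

23763 = 22×1057 + 509
1057 = 2×509 + 39
509 = 13×39 + 2
39 = 19×2 + 1
2 = 2×1 + 0  (stop)
So 23763/1057 = [22; 2, 13, 19, 2].

[22; 2, 13, 19, 2]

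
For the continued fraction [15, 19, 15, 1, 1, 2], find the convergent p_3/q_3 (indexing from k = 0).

Using pₖ = aₖpₖ₋₁ + pₖ₋₂, qₖ = aₖqₖ₋₁ + qₖ₋₂ (with p₋₁=1, p₋₂=0, q₋₁=0, q₋₂=1):
  k=0: a=15, p=15, q=1
  k=1: a=19, p=286, q=19
  k=2: a=15, p=4305, q=286
  k=3: a=1, p=4591, q=305

4591/305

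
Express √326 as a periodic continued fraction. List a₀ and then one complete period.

a₀ = ⌊√326⌋ = 18.
With m₀=0, d₀=1 and mₖ₊₁ = dₖaₖ − mₖ, dₖ₊₁ = (n − mₖ₊₁²)/dₖ, aₖ₊₁ = ⌊(a₀+mₖ₊₁)/dₖ₊₁⌋:
  k=1: m=18, d=2, a=18
  k=2: m=18, d=1, a=36
d=1 and a=2a₀=36 at k=2, so the next step gives (m, d) = (18, 2) again — its k=1 value — and the period has length 2.

[18; 18, 36]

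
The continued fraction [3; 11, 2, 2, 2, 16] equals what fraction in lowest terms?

Fold from the inside: start with 16/1.
  2 + 1/16 = 33/16
  2 + 16/33 = 82/33
  2 + 33/82 = 197/82
  11 + 82/197 = 2249/197
  3 + 197/2249 = 6944/2249

6944/2249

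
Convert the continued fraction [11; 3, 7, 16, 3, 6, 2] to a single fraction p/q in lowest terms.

167975/14841

Using pₖ = aₖpₖ₋₁ + pₖ₋₂ and qₖ = aₖqₖ₋₁ + qₖ₋₂:
  k=0: a=11, p=11, q=1
  k=1: a=3, p=34, q=3
  k=2: a=7, p=249, q=22
  k=3: a=16, p=4018, q=355
  k=4: a=3, p=12303, q=1087
  k=5: a=6, p=77836, q=6877
  k=6: a=2, p=167975, q=14841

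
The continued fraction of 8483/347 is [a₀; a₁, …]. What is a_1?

2

8483 = 24·347 + 155   →  a_0 = 24
347 = 2·155 + 37   →  a_1 = 2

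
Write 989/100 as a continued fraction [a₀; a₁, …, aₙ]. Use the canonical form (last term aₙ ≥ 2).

[9; 1, 8, 11]

989 = 9*100 + 89
100 = 1*89 + 11
89 = 8*11 + 1
11 = 11*1 + 0  (stop)
So 989/100 = [9; 1, 8, 11].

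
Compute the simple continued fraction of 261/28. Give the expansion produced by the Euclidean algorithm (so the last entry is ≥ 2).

[9; 3, 9]

261 = 9·28 + 9
28 = 3·9 + 1
9 = 9·1 + 0  (stop)
So 261/28 = [9; 3, 9].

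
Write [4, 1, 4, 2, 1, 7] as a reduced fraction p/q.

592/123

Fold from the inside: start with 7/1.
  1 + 1/7 = 8/7
  2 + 7/8 = 23/8
  4 + 8/23 = 100/23
  1 + 23/100 = 123/100
  4 + 100/123 = 592/123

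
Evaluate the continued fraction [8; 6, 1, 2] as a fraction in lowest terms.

Using pₖ = aₖpₖ₋₁ + pₖ₋₂ and qₖ = aₖqₖ₋₁ + qₖ₋₂:
  k=0: a=8, p=8, q=1
  k=1: a=6, p=49, q=6
  k=2: a=1, p=57, q=7
  k=3: a=2, p=163, q=20

163/20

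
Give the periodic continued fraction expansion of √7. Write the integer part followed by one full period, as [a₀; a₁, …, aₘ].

a₀ = ⌊√7⌋ = 2.
With m₀=0, d₀=1 and mₖ₊₁ = dₖaₖ − mₖ, dₖ₊₁ = (n − mₖ₊₁²)/dₖ, aₖ₊₁ = ⌊(a₀+mₖ₊₁)/dₖ₊₁⌋:
  k=1: m=2, d=3, a=1
  k=2: m=1, d=2, a=1
  k=3: m=1, d=3, a=1
  k=4: m=2, d=1, a=4
d=1 and a=2a₀=4 at k=4, so the next step gives (m, d) = (2, 3) again — its k=1 value — and the period has length 4.

[2; 1, 1, 1, 4]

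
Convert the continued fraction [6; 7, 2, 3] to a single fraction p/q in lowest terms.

319/52

Using pₖ = aₖpₖ₋₁ + pₖ₋₂ and qₖ = aₖqₖ₋₁ + qₖ₋₂:
  k=0: a=6, p=6, q=1
  k=1: a=7, p=43, q=7
  k=2: a=2, p=92, q=15
  k=3: a=3, p=319, q=52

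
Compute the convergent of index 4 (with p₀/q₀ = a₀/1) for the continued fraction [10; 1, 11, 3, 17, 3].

6999/641

Using pₖ = aₖpₖ₋₁ + pₖ₋₂, qₖ = aₖqₖ₋₁ + qₖ₋₂ (with p₋₁=1, p₋₂=0, q₋₁=0, q₋₂=1):
  k=0: a=10, p=10, q=1
  k=1: a=1, p=11, q=1
  k=2: a=11, p=131, q=12
  k=3: a=3, p=404, q=37
  k=4: a=17, p=6999, q=641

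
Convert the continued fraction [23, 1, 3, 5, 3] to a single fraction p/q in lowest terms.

Using pₖ = aₖpₖ₋₁ + pₖ₋₂ and qₖ = aₖqₖ₋₁ + qₖ₋₂:
  k=0: a=23, p=23, q=1
  k=1: a=1, p=24, q=1
  k=2: a=3, p=95, q=4
  k=3: a=5, p=499, q=21
  k=4: a=3, p=1592, q=67

1592/67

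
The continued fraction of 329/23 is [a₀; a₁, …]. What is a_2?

3

329 = 14·23 + 7   →  a_0 = 14
23 = 3·7 + 2   →  a_1 = 3
7 = 3·2 + 1   →  a_2 = 3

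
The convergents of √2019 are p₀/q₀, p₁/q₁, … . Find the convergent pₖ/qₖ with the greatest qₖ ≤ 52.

√2019 = [44; 1, 13, 1, 88, …] (period length 4).
Convergents:
  p_0/q_0 = 44/1
  p_1/q_1 = 45/1
  p_2/q_2 = 629/14
  p_3/q_3 = 674/15
  p_4/q_4 = 59941/1334
q_3 = 15 ≤ 52 < 1334 = q_4, so the answer is 674/15.

674/15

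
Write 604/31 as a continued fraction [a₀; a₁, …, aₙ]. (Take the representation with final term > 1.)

[19; 2, 15]

604 = 19*31 + 15
31 = 2*15 + 1
15 = 15*1 + 0  (stop)
So 604/31 = [19; 2, 15].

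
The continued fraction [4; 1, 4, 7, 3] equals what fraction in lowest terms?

543/113

Using pₖ = aₖpₖ₋₁ + pₖ₋₂ and qₖ = aₖqₖ₋₁ + qₖ₋₂:
  k=0: a=4, p=4, q=1
  k=1: a=1, p=5, q=1
  k=2: a=4, p=24, q=5
  k=3: a=7, p=173, q=36
  k=4: a=3, p=543, q=113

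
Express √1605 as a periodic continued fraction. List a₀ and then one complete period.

a₀ = ⌊√1605⌋ = 40.
With m₀=0, d₀=1 and mₖ₊₁ = dₖaₖ − mₖ, dₖ₊₁ = (n − mₖ₊₁²)/dₖ, aₖ₊₁ = ⌊(a₀+mₖ₊₁)/dₖ₊₁⌋:
  k=1: m=40, d=5, a=16
  k=2: m=40, d=1, a=80
d=1 and a=2a₀=80 at k=2, so the next step gives (m, d) = (40, 5) again — its k=1 value — and the period has length 2.

[40; 16, 80]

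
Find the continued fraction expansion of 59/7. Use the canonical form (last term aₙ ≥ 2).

[8; 2, 3]

59 = 8·7 + 3
7 = 2·3 + 1
3 = 3·1 + 0  (stop)
So 59/7 = [8; 2, 3].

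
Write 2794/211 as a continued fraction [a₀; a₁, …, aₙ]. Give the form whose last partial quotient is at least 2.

[13; 4, 7, 3, 2]

2794 = 13×211 + 51
211 = 4×51 + 7
51 = 7×7 + 2
7 = 3×2 + 1
2 = 2×1 + 0  (stop)
So 2794/211 = [13; 4, 7, 3, 2].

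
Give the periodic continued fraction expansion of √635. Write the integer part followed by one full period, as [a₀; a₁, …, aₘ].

a₀ = ⌊√635⌋ = 25.
With m₀=0, d₀=1 and mₖ₊₁ = dₖaₖ − mₖ, dₖ₊₁ = (n − mₖ₊₁²)/dₖ, aₖ₊₁ = ⌊(a₀+mₖ₊₁)/dₖ₊₁⌋:
  k=1: m=25, d=10, a=5
  k=2: m=25, d=1, a=50
d=1 and a=2a₀=50 at k=2, so the next step gives (m, d) = (25, 10) again — its k=1 value — and the period has length 2.

[25; 5, 50]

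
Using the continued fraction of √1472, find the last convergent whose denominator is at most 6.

115/3

√1472 = [38; 2, 1, 2, 1, 2, 76, …] (period length 6).
Convergents:
  p_0/q_0 = 38/1
  p_1/q_1 = 77/2
  p_2/q_2 = 115/3
  p_3/q_3 = 307/8
q_2 = 3 ≤ 6 < 8 = q_3, so the answer is 115/3.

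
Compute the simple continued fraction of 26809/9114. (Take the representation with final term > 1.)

[2; 1, 16, 10, 17, 1, 2]

26809 = 2*9114 + 8581
9114 = 1*8581 + 533
8581 = 16*533 + 53
533 = 10*53 + 3
53 = 17*3 + 2
3 = 1*2 + 1
2 = 2*1 + 0  (stop)
So 26809/9114 = [2; 1, 16, 10, 17, 1, 2].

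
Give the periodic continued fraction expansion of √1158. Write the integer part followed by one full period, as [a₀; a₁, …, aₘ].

a₀ = ⌊√1158⌋ = 34.
With m₀=0, d₀=1 and mₖ₊₁ = dₖaₖ − mₖ, dₖ₊₁ = (n − mₖ₊₁²)/dₖ, aₖ₊₁ = ⌊(a₀+mₖ₊₁)/dₖ₊₁⌋:
  k=1: m=34, d=2, a=34
  k=2: m=34, d=1, a=68
d=1 and a=2a₀=68 at k=2, so the next step gives (m, d) = (34, 2) again — its k=1 value — and the period has length 2.

[34; 34, 68]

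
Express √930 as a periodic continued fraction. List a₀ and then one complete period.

[30; 2, 60]

a₀ = ⌊√930⌋ = 30.
With m₀=0, d₀=1 and mₖ₊₁ = dₖaₖ − mₖ, dₖ₊₁ = (n − mₖ₊₁²)/dₖ, aₖ₊₁ = ⌊(a₀+mₖ₊₁)/dₖ₊₁⌋:
  k=1: m=30, d=30, a=2
  k=2: m=30, d=1, a=60
d=1 and a=2a₀=60 at k=2, so the next step gives (m, d) = (30, 30) again — its k=1 value — and the period has length 2.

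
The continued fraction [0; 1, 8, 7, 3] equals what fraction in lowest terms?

Using pₖ = aₖpₖ₋₁ + pₖ₋₂ and qₖ = aₖqₖ₋₁ + qₖ₋₂:
  k=0: a=0, p=0, q=1
  k=1: a=1, p=1, q=1
  k=2: a=8, p=8, q=9
  k=3: a=7, p=57, q=64
  k=4: a=3, p=179, q=201

179/201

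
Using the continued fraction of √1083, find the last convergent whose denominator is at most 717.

√1083 = [32; 1, 9, 1, 64, …] (period length 4).
Convergents:
  p_0/q_0 = 32/1
  p_1/q_1 = 33/1
  p_2/q_2 = 329/10
  p_3/q_3 = 362/11
  p_4/q_4 = 23497/714
  p_5/q_5 = 23859/725
q_4 = 714 ≤ 717 < 725 = q_5, so the answer is 23497/714.

23497/714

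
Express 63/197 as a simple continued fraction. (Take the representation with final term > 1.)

[0; 3, 7, 1, 7]

63 = 0×197 + 63
197 = 3×63 + 8
63 = 7×8 + 7
8 = 1×7 + 1
7 = 7×1 + 0  (stop)
So 63/197 = [0; 3, 7, 1, 7].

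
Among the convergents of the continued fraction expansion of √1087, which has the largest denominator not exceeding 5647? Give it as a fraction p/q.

√1087 = [32; 1, 31, 1, 64, …] (period length 4).
Convergents:
  p_0/q_0 = 32/1
  p_1/q_1 = 33/1
  p_2/q_2 = 1055/32
  p_3/q_3 = 1088/33
  p_4/q_4 = 70687/2144
  p_5/q_5 = 71775/2177
  p_6/q_6 = 2295712/69631
q_5 = 2177 ≤ 5647 < 69631 = q_6, so the answer is 71775/2177.

71775/2177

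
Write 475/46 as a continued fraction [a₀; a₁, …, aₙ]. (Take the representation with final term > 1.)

475 = 10*46 + 15
46 = 3*15 + 1
15 = 15*1 + 0  (stop)
So 475/46 = [10; 3, 15].

[10; 3, 15]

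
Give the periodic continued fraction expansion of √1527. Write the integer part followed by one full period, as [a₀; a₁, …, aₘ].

[39; 13, 78]

a₀ = ⌊√1527⌋ = 39.
With m₀=0, d₀=1 and mₖ₊₁ = dₖaₖ − mₖ, dₖ₊₁ = (n − mₖ₊₁²)/dₖ, aₖ₊₁ = ⌊(a₀+mₖ₊₁)/dₖ₊₁⌋:
  k=1: m=39, d=6, a=13
  k=2: m=39, d=1, a=78
d=1 and a=2a₀=78 at k=2, so the next step gives (m, d) = (39, 6) again — its k=1 value — and the period has length 2.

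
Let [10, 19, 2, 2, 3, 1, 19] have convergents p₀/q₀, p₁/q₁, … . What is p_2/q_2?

392/39

Using pₖ = aₖpₖ₋₁ + pₖ₋₂, qₖ = aₖqₖ₋₁ + qₖ₋₂ (with p₋₁=1, p₋₂=0, q₋₁=0, q₋₂=1):
  k=0: a=10, p=10, q=1
  k=1: a=19, p=191, q=19
  k=2: a=2, p=392, q=39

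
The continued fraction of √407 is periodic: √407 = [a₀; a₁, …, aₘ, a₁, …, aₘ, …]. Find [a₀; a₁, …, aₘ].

[20; 5, 1, 2, 1, 5, 40]

a₀ = ⌊√407⌋ = 20.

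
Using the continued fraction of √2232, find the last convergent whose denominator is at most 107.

√2232 = [47; 4, 10, 4, 94, …] (period length 4).
Convergents:
  p_0/q_0 = 47/1
  p_1/q_1 = 189/4
  p_2/q_2 = 1937/41
  p_3/q_3 = 7937/168
q_2 = 41 ≤ 107 < 168 = q_3, so the answer is 1937/41.

1937/41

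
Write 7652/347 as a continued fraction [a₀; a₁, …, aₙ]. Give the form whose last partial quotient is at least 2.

7652 = 22×347 + 18
347 = 19×18 + 5
18 = 3×5 + 3
5 = 1×3 + 2
3 = 1×2 + 1
2 = 2×1 + 0  (stop)
So 7652/347 = [22; 19, 3, 1, 1, 2].

[22; 19, 3, 1, 1, 2]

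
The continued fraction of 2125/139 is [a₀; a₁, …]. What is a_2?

2

2125 = 15·139 + 40   →  a_0 = 15
139 = 3·40 + 19   →  a_1 = 3
40 = 2·19 + 2   →  a_2 = 2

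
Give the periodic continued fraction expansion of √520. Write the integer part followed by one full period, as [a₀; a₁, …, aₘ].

[22; 1, 4, 11, 4, 1, 44]

a₀ = ⌊√520⌋ = 22.
With m₀=0, d₀=1 and mₖ₊₁ = dₖaₖ − mₖ, dₖ₊₁ = (n − mₖ₊₁²)/dₖ, aₖ₊₁ = ⌊(a₀+mₖ₊₁)/dₖ₊₁⌋:
  k=1: m=22, d=36, a=1
  k=2: m=14, d=9, a=4
  k=3: m=22, d=4, a=11
  k=4: m=22, d=9, a=4
  k=5: m=14, d=36, a=1
  k=6: m=22, d=1, a=44
d=1 and a=2a₀=44 at k=6, so the next step gives (m, d) = (22, 36) again — its k=1 value — and the period has length 6.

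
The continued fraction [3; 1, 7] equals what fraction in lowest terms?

31/8

Using pₖ = aₖpₖ₋₁ + pₖ₋₂ and qₖ = aₖqₖ₋₁ + qₖ₋₂:
  k=0: a=3, p=3, q=1
  k=1: a=1, p=4, q=1
  k=2: a=7, p=31, q=8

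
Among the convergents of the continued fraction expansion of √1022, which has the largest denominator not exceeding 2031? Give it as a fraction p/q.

64417/2015

√1022 = [31; 1, 30, 1, 62, …] (period length 4).
Convergents:
  p_0/q_0 = 31/1
  p_1/q_1 = 32/1
  p_2/q_2 = 991/31
  p_3/q_3 = 1023/32
  p_4/q_4 = 64417/2015
  p_5/q_5 = 65440/2047
q_4 = 2015 ≤ 2031 < 2047 = q_5, so the answer is 64417/2015.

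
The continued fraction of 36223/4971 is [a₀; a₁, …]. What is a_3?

17

36223 = 7·4971 + 1426   →  a_0 = 7
4971 = 3·1426 + 693   →  a_1 = 3
1426 = 2·693 + 40   →  a_2 = 2
693 = 17·40 + 13   →  a_3 = 17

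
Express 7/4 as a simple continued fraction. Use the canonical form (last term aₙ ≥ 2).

[1; 1, 3]

7 = 1·4 + 3
4 = 1·3 + 1
3 = 3·1 + 0  (stop)
So 7/4 = [1; 1, 3].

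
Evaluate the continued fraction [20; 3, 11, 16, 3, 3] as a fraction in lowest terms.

113243/5572

Fold from the inside: start with 3/1.
  3 + 1/3 = 10/3
  16 + 3/10 = 163/10
  11 + 10/163 = 1803/163
  3 + 163/1803 = 5572/1803
  20 + 1803/5572 = 113243/5572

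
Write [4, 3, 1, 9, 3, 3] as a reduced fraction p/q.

Fold from the inside: start with 3/1.
  3 + 1/3 = 10/3
  9 + 3/10 = 93/10
  1 + 10/93 = 103/93
  3 + 93/103 = 402/103
  4 + 103/402 = 1711/402

1711/402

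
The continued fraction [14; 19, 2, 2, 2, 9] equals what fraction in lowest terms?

30829/2194

Using pₖ = aₖpₖ₋₁ + pₖ₋₂ and qₖ = aₖqₖ₋₁ + qₖ₋₂:
  k=0: a=14, p=14, q=1
  k=1: a=19, p=267, q=19
  k=2: a=2, p=548, q=39
  k=3: a=2, p=1363, q=97
  k=4: a=2, p=3274, q=233
  k=5: a=9, p=30829, q=2194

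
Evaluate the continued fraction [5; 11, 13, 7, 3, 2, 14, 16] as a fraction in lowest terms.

8760079/1720941

Fold from the inside: start with 16/1.
  14 + 1/16 = 225/16
  2 + 16/225 = 466/225
  3 + 225/466 = 1623/466
  7 + 466/1623 = 11827/1623
  13 + 1623/11827 = 155374/11827
  11 + 11827/155374 = 1720941/155374
  5 + 155374/1720941 = 8760079/1720941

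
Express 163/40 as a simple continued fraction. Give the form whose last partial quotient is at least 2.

[4; 13, 3]

163 = 4·40 + 3
40 = 13·3 + 1
3 = 3·1 + 0  (stop)
So 163/40 = [4; 13, 3].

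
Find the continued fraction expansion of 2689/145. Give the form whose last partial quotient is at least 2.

2689 = 18·145 + 79
145 = 1·79 + 66
79 = 1·66 + 13
66 = 5·13 + 1
13 = 13·1 + 0  (stop)
So 2689/145 = [18; 1, 1, 5, 13].

[18; 1, 1, 5, 13]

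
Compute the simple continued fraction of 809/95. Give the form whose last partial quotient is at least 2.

809 = 8×95 + 49
95 = 1×49 + 46
49 = 1×46 + 3
46 = 15×3 + 1
3 = 3×1 + 0  (stop)
So 809/95 = [8; 1, 1, 15, 3].

[8; 1, 1, 15, 3]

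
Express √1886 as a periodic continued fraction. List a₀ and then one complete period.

[43; 2, 2, 1, 42, 1, 2, 2, 86]

a₀ = ⌊√1886⌋ = 43.
With m₀=0, d₀=1 and mₖ₊₁ = dₖaₖ − mₖ, dₖ₊₁ = (n − mₖ₊₁²)/dₖ, aₖ₊₁ = ⌊(a₀+mₖ₊₁)/dₖ₊₁⌋:
  k=1: m=43, d=37, a=2
  k=2: m=31, d=25, a=2
  k=3: m=19, d=61, a=1
  k=4: m=42, d=2, a=42
  k=5: m=42, d=61, a=1
  k=6: m=19, d=25, a=2
  k=7: m=31, d=37, a=2
  k=8: m=43, d=1, a=86
d=1 and a=2a₀=86 at k=8, so the next step gives (m, d) = (43, 37) again — its k=1 value — and the period has length 8.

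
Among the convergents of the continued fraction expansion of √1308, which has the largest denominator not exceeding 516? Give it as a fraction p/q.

15660/433

√1308 = [36; 6, 72, …] (period length 2).
Convergents:
  p_0/q_0 = 36/1
  p_1/q_1 = 217/6
  p_2/q_2 = 15660/433
  p_3/q_3 = 94177/2604
q_2 = 433 ≤ 516 < 2604 = q_3, so the answer is 15660/433.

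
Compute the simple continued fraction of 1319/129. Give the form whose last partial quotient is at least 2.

[10; 4, 2, 4, 3]

1319 = 10*129 + 29
129 = 4*29 + 13
29 = 2*13 + 3
13 = 4*3 + 1
3 = 3*1 + 0  (stop)
So 1319/129 = [10; 4, 2, 4, 3].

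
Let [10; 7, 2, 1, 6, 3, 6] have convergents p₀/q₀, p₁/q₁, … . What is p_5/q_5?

Using pₖ = aₖpₖ₋₁ + pₖ₋₂, qₖ = aₖqₖ₋₁ + qₖ₋₂ (with p₋₁=1, p₋₂=0, q₋₁=0, q₋₂=1):
  k=0: a=10, p=10, q=1
  k=1: a=7, p=71, q=7
  k=2: a=2, p=152, q=15
  k=3: a=1, p=223, q=22
  k=4: a=6, p=1490, q=147
  k=5: a=3, p=4693, q=463

4693/463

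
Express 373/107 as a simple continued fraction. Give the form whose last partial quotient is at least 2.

[3; 2, 17, 3]

373 = 3*107 + 52
107 = 2*52 + 3
52 = 17*3 + 1
3 = 3*1 + 0  (stop)
So 373/107 = [3; 2, 17, 3].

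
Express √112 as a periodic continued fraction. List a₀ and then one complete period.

a₀ = ⌊√112⌋ = 10.
With m₀=0, d₀=1 and mₖ₊₁ = dₖaₖ − mₖ, dₖ₊₁ = (n − mₖ₊₁²)/dₖ, aₖ₊₁ = ⌊(a₀+mₖ₊₁)/dₖ₊₁⌋:
  k=1: m=10, d=12, a=1
  k=2: m=2, d=9, a=1
  k=3: m=7, d=7, a=2
  k=4: m=7, d=9, a=1
  k=5: m=2, d=12, a=1
  k=6: m=10, d=1, a=20
d=1 and a=2a₀=20 at k=6, so the next step gives (m, d) = (10, 12) again — its k=1 value — and the period has length 6.

[10; 1, 1, 2, 1, 1, 20]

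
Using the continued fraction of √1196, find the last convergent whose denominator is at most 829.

√1196 = [34; 1, 1, 2, 1, 1, 68, …] (period length 6).
Convergents:
  p_0/q_0 = 34/1
  p_1/q_1 = 35/1
  p_2/q_2 = 69/2
  p_3/q_3 = 173/5
  p_4/q_4 = 242/7
  p_5/q_5 = 415/12
  p_6/q_6 = 28462/823
  p_7/q_7 = 28877/835
q_6 = 823 ≤ 829 < 835 = q_7, so the answer is 28462/823.

28462/823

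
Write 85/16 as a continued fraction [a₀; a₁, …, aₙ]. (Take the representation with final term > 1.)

85 = 5×16 + 5
16 = 3×5 + 1
5 = 5×1 + 0  (stop)
So 85/16 = [5; 3, 5].

[5; 3, 5]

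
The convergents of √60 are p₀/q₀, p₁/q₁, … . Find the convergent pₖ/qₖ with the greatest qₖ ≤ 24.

31/4

√60 = [7; 1, 2, 1, 14, …] (period length 4).
Convergents:
  p_0/q_0 = 7/1
  p_1/q_1 = 8/1
  p_2/q_2 = 23/3
  p_3/q_3 = 31/4
  p_4/q_4 = 457/59
q_3 = 4 ≤ 24 < 59 = q_4, so the answer is 31/4.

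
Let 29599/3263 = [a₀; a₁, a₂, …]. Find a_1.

29599 = 9·3263 + 232   →  a_0 = 9
3263 = 14·232 + 15   →  a_1 = 14

14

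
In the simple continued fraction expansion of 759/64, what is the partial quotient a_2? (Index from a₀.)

759 = 11·64 + 55   →  a_0 = 11
64 = 1·55 + 9   →  a_1 = 1
55 = 6·9 + 1   →  a_2 = 6

6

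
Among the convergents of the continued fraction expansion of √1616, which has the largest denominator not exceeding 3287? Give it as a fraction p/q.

√1616 = [40; 5, 80, …] (period length 2).
Convergents:
  p_0/q_0 = 40/1
  p_1/q_1 = 201/5
  p_2/q_2 = 16120/401
  p_3/q_3 = 80801/2010
  p_4/q_4 = 6480200/161201
q_3 = 2010 ≤ 3287 < 161201 = q_4, so the answer is 80801/2010.

80801/2010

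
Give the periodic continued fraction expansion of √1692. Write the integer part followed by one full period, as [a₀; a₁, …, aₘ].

a₀ = ⌊√1692⌋ = 41.
With m₀=0, d₀=1 and mₖ₊₁ = dₖaₖ − mₖ, dₖ₊₁ = (n − mₖ₊₁²)/dₖ, aₖ₊₁ = ⌊(a₀+mₖ₊₁)/dₖ₊₁⌋:
  k=1: m=41, d=11, a=7
  k=2: m=36, d=36, a=2
  k=3: m=36, d=11, a=7
  k=4: m=41, d=1, a=82
d=1 and a=2a₀=82 at k=4, so the next step gives (m, d) = (41, 11) again — its k=1 value — and the period has length 4.

[41; 7, 2, 7, 82]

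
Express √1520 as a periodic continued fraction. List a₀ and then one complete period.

a₀ = ⌊√1520⌋ = 38.

[38; 1, 76]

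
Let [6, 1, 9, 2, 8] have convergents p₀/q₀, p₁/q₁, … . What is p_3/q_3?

Using pₖ = aₖpₖ₋₁ + pₖ₋₂, qₖ = aₖqₖ₋₁ + qₖ₋₂ (with p₋₁=1, p₋₂=0, q₋₁=0, q₋₂=1):
  k=0: a=6, p=6, q=1
  k=1: a=1, p=7, q=1
  k=2: a=9, p=69, q=10
  k=3: a=2, p=145, q=21

145/21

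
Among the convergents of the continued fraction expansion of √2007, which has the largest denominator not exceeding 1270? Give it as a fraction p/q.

20115/449

√2007 = [44; 1, 3, 1, 88, …] (period length 4).
Convergents:
  p_0/q_0 = 44/1
  p_1/q_1 = 45/1
  p_2/q_2 = 179/4
  p_3/q_3 = 224/5
  p_4/q_4 = 19891/444
  p_5/q_5 = 20115/449
  p_6/q_6 = 80236/1791
q_5 = 449 ≤ 1270 < 1791 = q_6, so the answer is 20115/449.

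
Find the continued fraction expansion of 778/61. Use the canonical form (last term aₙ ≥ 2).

778 = 12×61 + 46
61 = 1×46 + 15
46 = 3×15 + 1
15 = 15×1 + 0  (stop)
So 778/61 = [12; 1, 3, 15].

[12; 1, 3, 15]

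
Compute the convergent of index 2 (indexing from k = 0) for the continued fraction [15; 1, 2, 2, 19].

Using pₖ = aₖpₖ₋₁ + pₖ₋₂, qₖ = aₖqₖ₋₁ + qₖ₋₂ (with p₋₁=1, p₋₂=0, q₋₁=0, q₋₂=1):
  k=0: a=15, p=15, q=1
  k=1: a=1, p=16, q=1
  k=2: a=2, p=47, q=3

47/3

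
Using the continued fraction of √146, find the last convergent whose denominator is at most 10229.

42049/3480

√146 = [12; 12, 24, …] (period length 2).
Convergents:
  p_0/q_0 = 12/1
  p_1/q_1 = 145/12
  p_2/q_2 = 3492/289
  p_3/q_3 = 42049/3480
  p_4/q_4 = 1012668/83809
q_3 = 3480 ≤ 10229 < 83809 = q_4, so the answer is 42049/3480.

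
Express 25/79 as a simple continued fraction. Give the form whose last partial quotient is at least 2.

[0; 3, 6, 4]

25 = 0·79 + 25
79 = 3·25 + 4
25 = 6·4 + 1
4 = 4·1 + 0  (stop)
So 25/79 = [0; 3, 6, 4].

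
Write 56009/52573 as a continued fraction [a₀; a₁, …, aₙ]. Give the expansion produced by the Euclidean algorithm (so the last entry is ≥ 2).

56009 = 1·52573 + 3436
52573 = 15·3436 + 1033
3436 = 3·1033 + 337
1033 = 3·337 + 22
337 = 15·22 + 7
22 = 3·7 + 1
7 = 7·1 + 0  (stop)
So 56009/52573 = [1; 15, 3, 3, 15, 3, 7].

[1; 15, 3, 3, 15, 3, 7]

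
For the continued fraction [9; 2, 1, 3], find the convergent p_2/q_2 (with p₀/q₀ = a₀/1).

28/3

Using pₖ = aₖpₖ₋₁ + pₖ₋₂, qₖ = aₖqₖ₋₁ + qₖ₋₂ (with p₋₁=1, p₋₂=0, q₋₁=0, q₋₂=1):
  k=0: a=9, p=9, q=1
  k=1: a=2, p=19, q=2
  k=2: a=1, p=28, q=3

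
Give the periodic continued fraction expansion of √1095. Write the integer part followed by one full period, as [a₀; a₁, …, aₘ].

[33; 11, 66]

a₀ = ⌊√1095⌋ = 33.
With m₀=0, d₀=1 and mₖ₊₁ = dₖaₖ − mₖ, dₖ₊₁ = (n − mₖ₊₁²)/dₖ, aₖ₊₁ = ⌊(a₀+mₖ₊₁)/dₖ₊₁⌋:
  k=1: m=33, d=6, a=11
  k=2: m=33, d=1, a=66
d=1 and a=2a₀=66 at k=2, so the next step gives (m, d) = (33, 6) again — its k=1 value — and the period has length 2.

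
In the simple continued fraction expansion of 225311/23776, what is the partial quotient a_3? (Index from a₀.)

10

225311 = 9·23776 + 11327   →  a_0 = 9
23776 = 2·11327 + 1122   →  a_1 = 2
11327 = 10·1122 + 107   →  a_2 = 10
1122 = 10·107 + 52   →  a_3 = 10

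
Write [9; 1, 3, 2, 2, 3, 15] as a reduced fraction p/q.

Fold from the inside: start with 15/1.
  3 + 1/15 = 46/15
  2 + 15/46 = 107/46
  2 + 46/107 = 260/107
  3 + 107/260 = 887/260
  1 + 260/887 = 1147/887
  9 + 887/1147 = 11210/1147

11210/1147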